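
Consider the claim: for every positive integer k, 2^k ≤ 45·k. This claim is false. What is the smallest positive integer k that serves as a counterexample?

k = 1: 2^k = 2 and 45·k = 45, so 2 ≤ 45.
k = 2: 2^k = 4 and 45·k = 90, so 4 ≤ 90.
k = 3: 2^k = 8 and 45·k = 135, so 8 ≤ 135.
k = 4: 2^k = 16 and 45·k = 180, so 16 ≤ 180.
k = 5: 2^k = 32 and 45·k = 225, so 32 ≤ 225.
k = 6: 2^k = 64 and 45·k = 270, so 64 ≤ 270.
k = 7: 2^k = 128 and 45·k = 315, so 128 ≤ 315.
k = 8: 2^k = 256 and 45·k = 360, so 256 ≤ 360.
k = 9: 2^k = 512 and 45·k = 405, so 512 > 405.

k = 9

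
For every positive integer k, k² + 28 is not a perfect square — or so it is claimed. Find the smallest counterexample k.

A counterexample is any positive integer k such that k² + 28 is a perfect square; we check each in order.
For k = 1, 2, 3, 4, 5 the conclusion holds.
k = 6: 6² + 28 = 64 = 8², a perfect square.
Thus k = 6 disproves the claim, and no smaller k works.

k = 6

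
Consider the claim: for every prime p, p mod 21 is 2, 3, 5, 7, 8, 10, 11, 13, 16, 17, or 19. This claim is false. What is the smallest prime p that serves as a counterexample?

p = 41

A counterexample is any prime p such that the claim fails; we check each in order.
For p = 2, 3, 5, 7, …, 29, 31, 37 the conclusion holds.
p = 41: 41 mod 21 = 20 — not in {2, 3, 5, 7, 8, 10, 11, 13, 16, 17, 19}.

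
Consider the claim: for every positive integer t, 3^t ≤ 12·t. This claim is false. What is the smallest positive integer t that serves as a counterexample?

We need the least positive integer t for which 3^t > 12·t.
t = 1: 3^t = 3 and 12·t = 12, so 3 ≤ 12.
t = 2: 3^t = 9 and 12·t = 24, so 9 ≤ 24.
t = 3: 3^t = 27 and 12·t = 36, so 27 ≤ 36.
t = 4: 3^t = 81 and 12·t = 48, so 81 > 48.
Hence t = 4 is a counterexample.

t = 4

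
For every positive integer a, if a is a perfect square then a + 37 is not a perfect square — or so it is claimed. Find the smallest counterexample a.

For a = 1, 4, 9, 16, …, 225, 256, 289 the conclusion holds.
a = 324: 324 = 18² and 324 + 37 = 361 = 19².

a = 324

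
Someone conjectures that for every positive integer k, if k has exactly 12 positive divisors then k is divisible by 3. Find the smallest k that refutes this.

k = 140

A counterexample is any positive integer k such that k has exactly 12 positive divisors but k is not divisible by 3; we check each in order.
k = 60: τ(60) = 12; 60 mod 3 = 0.
k = 72: τ(72) = 12; 72 mod 3 = 0.
k = 84: τ(84) = 12; 84 mod 3 = 0.
k = 90: τ(90) = 12; 90 mod 3 = 0.
k = 96: τ(96) = 12; 96 mod 3 = 0.
k = 108: τ(108) = 12; 108 mod 3 = 0.
k = 126: τ(126) = 12; 126 mod 3 = 0.
k = 132: τ(132) = 12; 132 mod 3 = 0.
k = 140: τ(140) = 12; 140 mod 3 = 2.
Hence k = 140 is a counterexample.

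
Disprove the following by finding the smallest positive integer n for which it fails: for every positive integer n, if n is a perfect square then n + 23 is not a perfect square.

n = 121

A counterexample is any positive integer n such that n is a perfect square but n + 23 is a perfect square; we check each in order.
For n = 1, 4, 9, 16, 25, 36, 49, 64, 81, 100 the conclusion holds.
n = 121: 121 = 11² and 121 + 23 = 144 = 12².
Hence n = 121 is a counterexample.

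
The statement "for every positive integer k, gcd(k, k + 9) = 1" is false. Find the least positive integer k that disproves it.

k = 3

Check each positive integer k in order until gcd(k, k + 9) > 1.
For k = 1, 2 the conclusion holds.
k = 3: gcd(3, 12) = 3.
Hence k = 3 is a counterexample.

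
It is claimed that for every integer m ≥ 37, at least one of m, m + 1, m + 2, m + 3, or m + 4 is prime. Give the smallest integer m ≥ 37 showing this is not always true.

Check each integer m ≥ 37 in order until m, m + 1, m + 2, m + 3, m + 4 are all composite.
For m = 37, 38, 39, 40, …, 45, 46, 47 the conclusion holds.
m = 48: 48 = 2 × 24; 49 = 7 × 7; 50 = 2 × 25; 51 = 3 × 17; 52 = 2 × 26 — all composite.
Thus m = 48 disproves the claim, and no smaller m works.

m = 48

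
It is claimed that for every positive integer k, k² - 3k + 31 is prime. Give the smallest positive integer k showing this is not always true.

A counterexample is any positive integer k such that k² - 3k + 31 is not prime; we check each in order.
k = 1: k² - 3k + 31 = 29, prime.
k = 2: k² - 3k + 31 = 29, prime.
k = 3: k² - 3k + 31 = 31, prime.
k = 4: k² - 3k + 31 = 35 = 5 × 7, composite.

k = 4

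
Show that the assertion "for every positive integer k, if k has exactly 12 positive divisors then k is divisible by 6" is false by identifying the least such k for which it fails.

We need the least positive integer k for which k has exactly 12 positive divisors but k is not divisible by 6.
k = 60: τ(60) = 12; 60 mod 6 = 0.
k = 72: τ(72) = 12; 72 mod 6 = 0.
k = 84: τ(84) = 12; 84 mod 6 = 0.
k = 90: τ(90) = 12; 90 mod 6 = 0.
k = 96: τ(96) = 12; 96 mod 6 = 0.
k = 108: τ(108) = 12; 108 mod 6 = 0.
k = 126: τ(126) = 12; 126 mod 6 = 0.
k = 132: τ(132) = 12; 132 mod 6 = 0.
k = 140: τ(140) = 12; 140 mod 6 = 2.
Thus k = 140 disproves the claim, and no smaller k works.

k = 140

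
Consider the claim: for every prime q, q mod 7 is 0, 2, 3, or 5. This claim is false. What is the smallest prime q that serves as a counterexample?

Check each prime q in order until the claim fails.
The first 4 eligible values, up to q = 7, all satisfy the conclusion.
q = 11: 11 mod 7 = 4 — not in {0, 2, 3, 5}.
Thus q = 11 disproves the claim, and no smaller q works.

q = 11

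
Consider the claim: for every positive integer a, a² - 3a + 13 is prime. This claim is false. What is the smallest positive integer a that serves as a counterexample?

We need the least positive integer a for which a² - 3a + 13 is not prime.
The first 11 eligible values, up to a = 11, all satisfy the conclusion.
a = 12: a² - 3a + 13 = 121 = 11 × 11, composite.

a = 12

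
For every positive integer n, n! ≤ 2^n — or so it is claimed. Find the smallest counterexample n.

n = 4

A counterexample is any positive integer n such that n! > 2^n; we check each in order.
n = 1: n! = 1 and 2^n = 2, so 1 ≤ 2.
n = 2: n! = 2 and 2^n = 4, so 2 ≤ 4.
n = 3: n! = 6 and 2^n = 8, so 6 ≤ 8.
n = 4: n! = 24 and 2^n = 16, so 24 > 16.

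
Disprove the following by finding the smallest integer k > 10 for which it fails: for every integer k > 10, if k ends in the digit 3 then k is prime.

We need the least integer k > 10 for which k ends in the digit 3 but k is not prime.
For k = 13, 23 the conclusion holds.
k = 33: 33 ends in 3; 33 = 3 × 11, composite.
Hence k = 33 is a counterexample.

k = 33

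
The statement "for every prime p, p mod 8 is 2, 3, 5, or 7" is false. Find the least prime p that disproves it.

p = 17

Check each prime p in order until the claim fails.
For p = 2, 3, 5, 7, 11, 13 the conclusion holds.
p = 17: 17 mod 8 = 1 — not in {2, 3, 5, 7}.
Thus p = 17 disproves the claim, and no smaller p works.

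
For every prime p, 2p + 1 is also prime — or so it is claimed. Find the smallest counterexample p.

p = 7

A counterexample is any prime p such that 2p + 1 is not prime; we check each in order.
p = 2: 2p + 1 = 5, prime.
p = 3: 2p + 1 = 7, prime.
p = 5: 2p + 1 = 11, prime.
p = 7: 2p + 1 = 15 = 3 × 5, not prime.
So p = 7 is the smallest counterexample.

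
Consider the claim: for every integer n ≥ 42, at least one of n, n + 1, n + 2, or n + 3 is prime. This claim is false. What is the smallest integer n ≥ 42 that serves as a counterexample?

n = 48

A counterexample is any integer n ≥ 42 such that n, n + 1, n + 2, n + 3 are all composite; we check each in order.
n = 42: 43 is prime.
n = 43: 43 is prime.
n = 44: 47 is prime.
n = 45: 47 is prime.
n = 46: 47 is prime.
n = 47: 47 is prime.
n = 48: 48 = 2 × 24; 49 = 7 × 7; 50 = 2 × 25; 51 = 3 × 17 — all composite.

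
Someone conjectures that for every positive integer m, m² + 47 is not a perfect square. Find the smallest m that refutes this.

m = 23

The first 22 eligible values, up to m = 22, all satisfy the conclusion.
m = 23: 23² + 47 = 576 = 24², a perfect square.
So m = 23 is the smallest counterexample.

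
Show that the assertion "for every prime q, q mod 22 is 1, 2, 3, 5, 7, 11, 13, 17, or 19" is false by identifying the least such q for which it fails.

q = 31

Check each prime q in order until the claim fails.
For q = 2, 3, 5, 7, 11, 13, 17, 19, 23, 29 the conclusion holds.
q = 31: 31 mod 22 = 9 — not in {1, 2, 3, 5, 7, 11, 13, 17, 19}.
Thus q = 31 disproves the claim, and no smaller q works.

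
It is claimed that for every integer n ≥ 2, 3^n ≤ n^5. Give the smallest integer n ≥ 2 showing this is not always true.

n = 11

A counterexample is any integer n ≥ 2 such that 3^n > n^5; we check each in order.
For n = 2, 3, 4, 5, 6, 7, 8, 9, 10 the conclusion holds.
n = 11: 3^n = 177147 and n^5 = 161051, so 177147 > 161051.
Thus n = 11 disproves the claim, and no smaller n works.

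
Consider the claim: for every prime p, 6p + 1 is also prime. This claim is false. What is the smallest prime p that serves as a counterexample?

p = 2: 6p + 1 = 13, prime.
p = 3: 6p + 1 = 19, prime.
p = 5: 6p + 1 = 31, prime.
p = 7: 6p + 1 = 43, prime.
p = 11: 6p + 1 = 67, prime.
p = 13: 6p + 1 = 79, prime.
p = 17: 6p + 1 = 103, prime.
p = 19: 6p + 1 = 115 = 5 × 23, not prime.

p = 19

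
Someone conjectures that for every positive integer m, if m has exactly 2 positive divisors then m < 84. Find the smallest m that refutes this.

We need the least positive integer m for which m has exactly 2 positive divisors but the claim fails.
The first 23 eligible values, up to m = 83, all satisfy the conclusion.
m = 89: τ(89) = 2; 89 ≥ 84.

m = 89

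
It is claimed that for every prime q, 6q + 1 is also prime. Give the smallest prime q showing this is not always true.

We need the least prime q for which 6q + 1 is not prime.
For q = 2, 3, 5, 7, 11, 13, 17 the conclusion holds.
q = 19: 6q + 1 = 115 = 5 × 23, not prime.

q = 19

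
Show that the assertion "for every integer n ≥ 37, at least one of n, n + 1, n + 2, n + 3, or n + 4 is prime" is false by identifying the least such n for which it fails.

n = 48

Check each integer n ≥ 37 in order until n, n + 1, n + 2, n + 3, n + 4 are all composite.
The first 11 eligible values, up to n = 47, all satisfy the conclusion.
n = 48: 48 = 2 × 24; 49 = 7 × 7; 50 = 2 × 25; 51 = 3 × 17; 52 = 2 × 26 — all composite.
Hence n = 48 is a counterexample.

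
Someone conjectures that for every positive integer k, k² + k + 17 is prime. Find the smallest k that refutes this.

A counterexample is any positive integer k such that k² + k + 17 is not prime; we check each in order.
The first 15 eligible values, up to k = 15, all satisfy the conclusion.
k = 16: k² + k + 17 = 289 = 17 × 17, composite.
Hence k = 16 is a counterexample.

k = 16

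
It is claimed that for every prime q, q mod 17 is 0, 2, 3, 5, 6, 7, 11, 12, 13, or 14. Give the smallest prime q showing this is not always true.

Check each prime q in order until the claim fails.
For q = 2, 3, 5, 7, …, 31, 37, 41 the conclusion holds.
q = 43: 43 mod 17 = 9 — not in {0, 2, 3, 5, 6, 7, 11, 12, 13, 14}.
Hence q = 43 is a counterexample.

q = 43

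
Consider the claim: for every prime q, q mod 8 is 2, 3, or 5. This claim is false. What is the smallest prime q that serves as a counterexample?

q = 7

A counterexample is any prime q such that the claim fails; we check each in order.
q = 2: 2 mod 8 = 2.
q = 3: 3 mod 8 = 3.
q = 5: 5 mod 8 = 5.
q = 7: 7 mod 8 = 7 — not in {2, 3, 5}.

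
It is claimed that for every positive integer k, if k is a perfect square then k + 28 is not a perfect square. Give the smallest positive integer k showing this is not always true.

k = 36

We need the least positive integer k for which k is a perfect square but k + 28 is a perfect square.
For k = 1, 4, 9, 16, 25 the conclusion holds.
k = 36: 36 = 6² and 36 + 28 = 64 = 8².
So k = 36 is the smallest counterexample.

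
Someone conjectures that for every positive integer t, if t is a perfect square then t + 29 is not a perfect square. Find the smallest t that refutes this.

t = 196

We need the least positive integer t for which t is a perfect square but t + 29 is a perfect square.
The first 13 eligible values, up to t = 169, all satisfy the conclusion.
t = 196: 196 = 14² and 196 + 29 = 225 = 15².
Hence t = 196 is a counterexample.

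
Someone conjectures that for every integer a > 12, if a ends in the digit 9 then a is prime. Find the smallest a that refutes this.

a = 19: 19 ends in 9 and is prime.
a = 29: 29 ends in 9 and is prime.
a = 39: 39 ends in 9; 39 = 3 × 13, composite.

a = 39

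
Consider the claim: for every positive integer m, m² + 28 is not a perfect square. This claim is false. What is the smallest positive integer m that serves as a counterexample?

We need the least positive integer m for which m² + 28 is a perfect square.
For m = 1, 2, 3, 4, 5 the conclusion holds.
m = 6: 6² + 28 = 64 = 8², a perfect square.
Hence m = 6 is a counterexample.

m = 6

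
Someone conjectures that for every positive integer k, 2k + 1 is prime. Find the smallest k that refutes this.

k = 4

We need the least positive integer k for which 2k + 1 is not prime.
k = 1: 2k + 1 = 3, prime.
k = 2: 2k + 1 = 5, prime.
k = 3: 2k + 1 = 7, prime.
k = 4: 2k + 1 = 9 = 3 × 3, composite.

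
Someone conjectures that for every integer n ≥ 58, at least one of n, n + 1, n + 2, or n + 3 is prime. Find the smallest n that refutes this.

Check each integer n ≥ 58 in order until n, n + 1, n + 2, n + 3 are all composite.
For n = 58, 59, 60, 61 the conclusion holds.
n = 62: 62 = 2 × 31; 63 = 3 × 21; 64 = 2 × 32; 65 = 5 × 13 — all composite.

n = 62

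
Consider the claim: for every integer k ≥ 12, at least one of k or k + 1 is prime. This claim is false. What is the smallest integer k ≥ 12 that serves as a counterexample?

Check each integer k ≥ 12 in order until k, k + 1 are both composite.
k = 12: 13 is prime.
k = 13: 13 is prime.
k = 14: 14 = 2 × 7; 15 = 3 × 5 — both composite.

k = 14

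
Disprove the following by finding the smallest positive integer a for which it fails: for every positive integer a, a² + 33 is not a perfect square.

a = 4

A counterexample is any positive integer a such that a² + 33 is a perfect square; we check each in order.
For a = 1, 2, 3 the conclusion holds.
a = 4: 4² + 33 = 49 = 7², a perfect square.
Thus a = 4 disproves the claim, and no smaller a works.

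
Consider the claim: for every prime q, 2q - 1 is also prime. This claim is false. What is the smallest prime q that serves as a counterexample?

q = 5

A counterexample is any prime q such that 2q - 1 is not prime; we check each in order.
For q = 2, 3 the conclusion holds.
q = 5: 2q - 1 = 9 = 3 × 3, not prime.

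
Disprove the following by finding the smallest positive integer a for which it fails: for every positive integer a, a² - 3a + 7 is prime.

a = 6

We need the least positive integer a for which a² - 3a + 7 is not prime.
a = 1: a² - 3a + 7 = 5, prime.
a = 2: a² - 3a + 7 = 5, prime.
a = 3: a² - 3a + 7 = 7, prime.
a = 4: a² - 3a + 7 = 11, prime.
a = 5: a² - 3a + 7 = 17, prime.
a = 6: a² - 3a + 7 = 25 = 5 × 5, composite.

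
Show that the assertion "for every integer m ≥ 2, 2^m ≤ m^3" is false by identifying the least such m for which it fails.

We need the least integer m ≥ 2 for which 2^m > m^3.
For m = 2, 3, 4, 5, 6, 7, 8, 9 the conclusion holds.
m = 10: 2^m = 1024 and m^3 = 1000, so 1024 > 1000.
Thus m = 10 disproves the claim, and no smaller m works.

m = 10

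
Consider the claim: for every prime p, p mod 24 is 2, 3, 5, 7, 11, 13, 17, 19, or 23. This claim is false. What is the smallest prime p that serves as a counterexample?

p = 73

A counterexample is any prime p such that the claim fails; we check each in order.
The first 20 eligible values, up to p = 71, all satisfy the conclusion.
p = 73: 73 mod 24 = 1 — not in {2, 3, 5, 7, 11, 13, 17, 19, 23}.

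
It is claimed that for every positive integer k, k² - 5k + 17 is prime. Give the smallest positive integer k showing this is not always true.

A counterexample is any positive integer k such that k² - 5k + 17 is not prime; we check each in order.
For k = 1, 2, 3, 4, …, 10, 11, 12 the conclusion holds.
k = 13: k² - 5k + 17 = 121 = 11 × 11, composite.

k = 13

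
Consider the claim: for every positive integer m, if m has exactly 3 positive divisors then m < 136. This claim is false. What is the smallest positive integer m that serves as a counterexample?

A counterexample is any positive integer m such that m has exactly 3 positive divisors but the claim fails; we check each in order.
The first 5 eligible values, up to m = 121, all satisfy the conclusion.
m = 169: τ(169) = 3; 169 ≥ 136.

m = 169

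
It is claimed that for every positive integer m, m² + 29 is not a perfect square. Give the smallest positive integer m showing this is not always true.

We need the least positive integer m for which m² + 29 is a perfect square.
For m = 1, 2, 3, 4, …, 11, 12, 13 the conclusion holds.
m = 14: 14² + 29 = 225 = 15², a perfect square.

m = 14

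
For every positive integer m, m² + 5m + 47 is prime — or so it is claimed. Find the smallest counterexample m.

m = 38

For m = 1, 2, 3, 4, …, 35, 36, 37 the conclusion holds.
m = 38: m² + 5m + 47 = 1681 = 41 × 41, composite.
So m = 38 is the smallest counterexample.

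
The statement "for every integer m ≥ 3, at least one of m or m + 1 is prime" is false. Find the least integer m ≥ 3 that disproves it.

m = 8

Check each integer m ≥ 3 in order until m, m + 1 are both composite.
For m = 3, 4, 5, 6, 7 the conclusion holds.
m = 8: 8 = 2 × 4; 9 = 3 × 3 — both composite.
Hence m = 8 is a counterexample.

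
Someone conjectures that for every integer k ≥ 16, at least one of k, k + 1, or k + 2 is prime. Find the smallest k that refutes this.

k = 20

k = 16: 17 is prime.
k = 17: 17 is prime.
k = 18: 19 is prime.
k = 19: 19 is prime.
k = 20: 20 = 2 × 10; 21 = 3 × 7; 22 = 2 × 11 — all composite.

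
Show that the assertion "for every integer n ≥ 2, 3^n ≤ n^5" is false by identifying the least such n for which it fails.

n = 11

For n = 2, 3, 4, 5, 6, 7, 8, 9, 10 the conclusion holds.
n = 11: 3^n = 177147 and n^5 = 161051, so 177147 > 161051.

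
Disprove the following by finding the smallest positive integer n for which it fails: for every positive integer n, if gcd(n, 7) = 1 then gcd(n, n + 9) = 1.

A counterexample is any positive integer n such that gcd(n, 7) = 1 but gcd(n, n + 9) > 1; we check each in order.
For n = 1, 2 the conclusion holds.
n = 3: gcd(3, 12) = 3.

n = 3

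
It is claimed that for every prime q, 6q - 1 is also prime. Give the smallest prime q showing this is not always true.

Check each prime q in order until 6q - 1 is not prime.
For q = 2, 3, 5, 7 the conclusion holds.
q = 11: 6q - 1 = 65 = 5 × 13, not prime.
Thus q = 11 disproves the claim, and no smaller q works.

q = 11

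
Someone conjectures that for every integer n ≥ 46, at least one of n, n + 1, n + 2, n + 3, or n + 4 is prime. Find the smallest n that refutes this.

n = 46: 47 is prime.
n = 47: 47 is prime.
n = 48: 48 = 2 × 24; 49 = 7 × 7; 50 = 2 × 25; 51 = 3 × 17; 52 = 2 × 26 — all composite.
Hence n = 48 is a counterexample.

n = 48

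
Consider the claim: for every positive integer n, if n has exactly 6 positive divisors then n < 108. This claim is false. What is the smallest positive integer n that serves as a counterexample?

n = 116

A counterexample is any positive integer n such that n has exactly 6 positive divisors but the claim fails; we check each in order.
The first 16 eligible values, up to n = 99, all satisfy the conclusion.
n = 116: τ(116) = 6; 116 ≥ 108.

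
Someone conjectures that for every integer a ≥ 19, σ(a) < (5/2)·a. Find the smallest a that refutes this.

We need the least integer a ≥ 19 for which the claim fails.
The first 5 eligible values, up to a = 23, all satisfy the conclusion.
a = 24: σ(24) = 60; 60 ≥ 60.
Thus a = 24 disproves the claim, and no smaller a works.

a = 24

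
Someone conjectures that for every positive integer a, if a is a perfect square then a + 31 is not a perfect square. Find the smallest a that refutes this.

a = 225

For a = 1, 4, 9, 16, …, 144, 169, 196 the conclusion holds.
a = 225: 225 = 15² and 225 + 31 = 256 = 16².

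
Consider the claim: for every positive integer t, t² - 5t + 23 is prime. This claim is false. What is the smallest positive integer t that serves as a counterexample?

t = 19

For t = 1, 2, 3, 4, …, 16, 17, 18 the conclusion holds.
t = 19: t² - 5t + 23 = 289 = 17 × 17, composite.
So t = 19 is the smallest counterexample.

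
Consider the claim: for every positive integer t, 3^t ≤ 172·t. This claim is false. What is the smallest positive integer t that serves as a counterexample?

We need the least positive integer t for which 3^t > 172·t.
For t = 1, 2, 3, 4, 5, 6 the conclusion holds.
t = 7: 3^t = 2187 and 172·t = 1204, so 2187 > 1204.

t = 7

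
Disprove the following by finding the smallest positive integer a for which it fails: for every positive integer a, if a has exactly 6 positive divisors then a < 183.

We need the least positive integer a for which a has exactly 6 positive divisors but the claim fails.
For a = 12, 18, 20, 28, …, 171, 172, 175 the conclusion holds.
a = 188: τ(188) = 6; 188 ≥ 183.
Thus a = 188 disproves the claim, and no smaller a works.

a = 188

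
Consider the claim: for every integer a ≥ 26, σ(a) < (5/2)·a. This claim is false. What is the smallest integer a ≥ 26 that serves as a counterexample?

a = 36

We need the least integer a ≥ 26 for which the claim fails.
For a = 26, 27, 28, 29, 30, 31, 32, 33, 34, 35 the conclusion holds.
a = 36: σ(36) = 91; 91 ≥ 90.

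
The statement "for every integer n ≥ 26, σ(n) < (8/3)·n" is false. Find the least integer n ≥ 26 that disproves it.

n = 60

A counterexample is any integer n ≥ 26 such that the claim fails; we check each in order.
For n = 26, 27, 28, 29, …, 57, 58, 59 the conclusion holds.
n = 60: σ(60) = 168; 168 ≥ 160.
So n = 60 is the smallest counterexample.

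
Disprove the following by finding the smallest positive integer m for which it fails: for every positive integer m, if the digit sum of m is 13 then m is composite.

A counterexample is any positive integer m such that the digit sum of m is 13 but m is prime; we check each in order.
For m = 49, 58 the conclusion holds.
m = 67: digit sum 13; 67 is prime, not composite.
Thus m = 67 disproves the claim, and no smaller m works.

m = 67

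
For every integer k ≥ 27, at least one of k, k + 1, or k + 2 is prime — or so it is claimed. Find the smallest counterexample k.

k = 32

Check each integer k ≥ 27 in order until k, k + 1, k + 2 are all composite.
For k = 27, 28, 29, 30, 31 the conclusion holds.
k = 32: 32 = 2 × 16; 33 = 3 × 11; 34 = 2 × 17 — all composite.
Hence k = 32 is a counterexample.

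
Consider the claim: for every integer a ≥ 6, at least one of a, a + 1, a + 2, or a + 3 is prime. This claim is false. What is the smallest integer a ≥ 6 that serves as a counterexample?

A counterexample is any integer a ≥ 6 such that a, a + 1, a + 2, a + 3 are all composite; we check each in order.
For a = 6, 7, 8, 9, …, 21, 22, 23 the conclusion holds.
a = 24: 24 = 2 × 12; 25 = 5 × 5; 26 = 2 × 13; 27 = 3 × 9 — all composite.
So a = 24 is the smallest counterexample.

a = 24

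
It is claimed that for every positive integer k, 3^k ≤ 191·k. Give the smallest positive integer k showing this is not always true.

Check each positive integer k in order until 3^k > 191·k.
k = 1: 3^k = 3 and 191·k = 191, so 3 ≤ 191.
k = 2: 3^k = 9 and 191·k = 382, so 9 ≤ 382.
k = 3: 3^k = 27 and 191·k = 573, so 27 ≤ 573.
k = 4: 3^k = 81 and 191·k = 764, so 81 ≤ 764.
k = 5: 3^k = 243 and 191·k = 955, so 243 ≤ 955.
k = 6: 3^k = 729 and 191·k = 1146, so 729 ≤ 1146.
k = 7: 3^k = 2187 and 191·k = 1337, so 2187 > 1337.

k = 7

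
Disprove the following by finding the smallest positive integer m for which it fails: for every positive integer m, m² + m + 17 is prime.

A counterexample is any positive integer m such that m² + m + 17 is not prime; we check each in order.
For m = 1, 2, 3, 4, …, 13, 14, 15 the conclusion holds.
m = 16: m² + m + 17 = 289 = 17 × 17, composite.
Thus m = 16 disproves the claim, and no smaller m works.

m = 16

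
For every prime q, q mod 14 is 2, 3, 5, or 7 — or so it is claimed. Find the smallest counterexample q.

We need the least prime q for which the claim fails.
For q = 2, 3, 5, 7 the conclusion holds.
q = 11: 11 mod 14 = 11 — not in {2, 3, 5, 7}.

q = 11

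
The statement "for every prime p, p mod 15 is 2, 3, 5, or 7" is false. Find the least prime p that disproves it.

p = 11

The first 4 eligible values, up to p = 7, all satisfy the conclusion.
p = 11: 11 mod 15 = 11 — not in {2, 3, 5, 7}.
So p = 11 is the smallest counterexample.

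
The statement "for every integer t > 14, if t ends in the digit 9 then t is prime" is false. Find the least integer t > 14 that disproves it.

t = 39

A counterexample is any integer t > 14 such that t ends in the digit 9 but t is not prime; we check each in order.
t = 19: 19 ends in 9 and is prime.
t = 29: 29 ends in 9 and is prime.
t = 39: 39 ends in 9; 39 = 3 × 13, composite.
So t = 39 is the smallest counterexample.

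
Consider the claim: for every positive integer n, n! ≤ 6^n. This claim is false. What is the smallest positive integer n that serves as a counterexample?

n = 14

Check each positive integer n in order until n! > 6^n.
For n = 1, 2, 3, 4, …, 11, 12, 13 the conclusion holds.
n = 14: n! = 87178291200 and 6^n = 78364164096, so 87178291200 > 78364164096.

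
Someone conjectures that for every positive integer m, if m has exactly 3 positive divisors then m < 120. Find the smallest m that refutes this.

m = 121

A counterexample is any positive integer m such that m has exactly 3 positive divisors but the claim fails; we check each in order.
The first 4 eligible values, up to m = 49, all satisfy the conclusion.
m = 121: τ(121) = 3; 121 ≥ 120.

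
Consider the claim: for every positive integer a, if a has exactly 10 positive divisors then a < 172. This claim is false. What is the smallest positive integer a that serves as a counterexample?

a = 176

A counterexample is any positive integer a such that a has exactly 10 positive divisors but the claim fails; we check each in order.
The first 4 eligible values, up to a = 162, all satisfy the conclusion.
a = 176: τ(176) = 10; 176 ≥ 172.
Hence a = 176 is a counterexample.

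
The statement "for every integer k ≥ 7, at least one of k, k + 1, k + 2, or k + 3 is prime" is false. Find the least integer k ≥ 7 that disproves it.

k = 24

We need the least integer k ≥ 7 for which k, k + 1, k + 2, k + 3 are all composite.
For k = 7, 8, 9, 10, …, 21, 22, 23 the conclusion holds.
k = 24: 24 = 2 × 12; 25 = 5 × 5; 26 = 2 × 13; 27 = 3 × 9 — all composite.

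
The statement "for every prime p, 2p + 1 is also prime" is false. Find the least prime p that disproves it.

p = 7

Check each prime p in order until 2p + 1 is not prime.
For p = 2, 3, 5 the conclusion holds.
p = 7: 2p + 1 = 15 = 3 × 5, not prime.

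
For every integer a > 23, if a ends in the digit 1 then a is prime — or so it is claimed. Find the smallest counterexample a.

A counterexample is any integer a > 23 such that a ends in the digit 1 but a is not prime; we check each in order.
a = 31: 31 ends in 1 and is prime.
a = 41: 41 ends in 1 and is prime.
a = 51: 51 ends in 1; 51 = 3 × 17, composite.

a = 51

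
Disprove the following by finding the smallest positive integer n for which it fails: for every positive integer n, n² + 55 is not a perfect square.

Check each positive integer n in order until n² + 55 is a perfect square.
For n = 1, 2 the conclusion holds.
n = 3: 3² + 55 = 64 = 8², a perfect square.
So n = 3 is the smallest counterexample.

n = 3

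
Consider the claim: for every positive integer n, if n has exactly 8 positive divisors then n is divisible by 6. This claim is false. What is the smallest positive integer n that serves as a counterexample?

n = 40

Check each positive integer n in order until n has exactly 8 positive divisors but n is not divisible by 6.
For n = 24, 30 the conclusion holds.
n = 40: τ(40) = 8; 40 mod 6 = 4.
Thus n = 40 disproves the claim, and no smaller n works.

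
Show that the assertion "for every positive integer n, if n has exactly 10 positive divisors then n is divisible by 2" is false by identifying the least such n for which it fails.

n = 405

We need the least positive integer n for which n has exactly 10 positive divisors but n is not divisible by 2.
For n = 48, 80, 112, 162, 176, 208, 272, 304, 368 the conclusion holds.
n = 405: τ(405) = 10; 405 mod 2 = 1.
Hence n = 405 is a counterexample.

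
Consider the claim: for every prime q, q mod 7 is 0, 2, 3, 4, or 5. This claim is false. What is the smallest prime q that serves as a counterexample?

q = 13

The first 5 eligible values, up to q = 11, all satisfy the conclusion.
q = 13: 13 mod 7 = 6 — not in {0, 2, 3, 4, 5}.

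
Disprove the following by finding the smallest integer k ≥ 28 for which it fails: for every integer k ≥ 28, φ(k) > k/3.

k = 30

A counterexample is any integer k ≥ 28 such that the claim fails; we check each in order.
For k = 28, 29 the conclusion holds.
k = 30: φ(30) = 8 and 30/3 = 10, so φ(30) ≤ 30/3.
So k = 30 is the smallest counterexample.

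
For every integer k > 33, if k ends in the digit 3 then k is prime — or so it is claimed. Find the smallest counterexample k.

k = 63

We need the least integer k > 33 for which k ends in the digit 3 but k is not prime.
For k = 43, 53 the conclusion holds.
k = 63: 63 ends in 3; 63 = 3 × 21, composite.
Thus k = 63 disproves the claim, and no smaller k works.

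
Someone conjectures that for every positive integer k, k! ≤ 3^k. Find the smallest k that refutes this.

We need the least positive integer k for which k! > 3^k.
The first 6 eligible values, up to k = 6, all satisfy the conclusion.
k = 7: k! = 5040 and 3^k = 2187, so 5040 > 2187.

k = 7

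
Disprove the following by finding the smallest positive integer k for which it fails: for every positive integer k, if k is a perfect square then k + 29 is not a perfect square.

k = 196

Check each positive integer k in order until k is a perfect square but k + 29 is a perfect square.
For k = 1, 4, 9, 16, …, 121, 144, 169 the conclusion holds.
k = 196: 196 = 14² and 196 + 29 = 225 = 15².
Hence k = 196 is a counterexample.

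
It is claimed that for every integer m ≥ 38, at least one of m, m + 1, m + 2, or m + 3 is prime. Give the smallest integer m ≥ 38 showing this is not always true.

m = 48

Check each integer m ≥ 38 in order until m, m + 1, m + 2, m + 3 are all composite.
For m = 38, 39, 40, 41, 42, 43, 44, 45, 46, 47 the conclusion holds.
m = 48: 48 = 2 × 24; 49 = 7 × 7; 50 = 2 × 25; 51 = 3 × 17 — all composite.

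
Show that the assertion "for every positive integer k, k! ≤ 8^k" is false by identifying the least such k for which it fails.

A counterexample is any positive integer k such that k! > 8^k; we check each in order.
For k = 1, 2, 3, 4, …, 17, 18, 19 the conclusion holds.
k = 20: k! = 2432902008176640000 and 8^k = 1152921504606846976, so 2432902008176640000 > 1152921504606846976.
So k = 20 is the smallest counterexample.

k = 20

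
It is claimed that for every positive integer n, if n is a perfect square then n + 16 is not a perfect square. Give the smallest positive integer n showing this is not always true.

n = 9

n = 1: 1 + 16 = 17, not a perfect square.
n = 4: 4 + 16 = 20, not a perfect square.
n = 9: 9 = 3² and 9 + 16 = 25 = 5².
Hence n = 9 is a counterexample.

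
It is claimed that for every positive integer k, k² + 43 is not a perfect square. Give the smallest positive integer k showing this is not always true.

k = 21

Check each positive integer k in order until k² + 43 is a perfect square.
For k = 1, 2, 3, 4, …, 18, 19, 20 the conclusion holds.
k = 21: 21² + 43 = 484 = 22², a perfect square.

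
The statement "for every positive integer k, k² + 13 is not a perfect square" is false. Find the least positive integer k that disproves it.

k = 6

k = 1: 1² + 13 = 14, not a perfect square.
k = 2: 2² + 13 = 17, not a perfect square.
k = 3: 3² + 13 = 22, not a perfect square.
k = 4: 4² + 13 = 29, not a perfect square.
k = 5: 5² + 13 = 38, not a perfect square.
k = 6: 6² + 13 = 49 = 7², a perfect square.
Thus k = 6 disproves the claim, and no smaller k works.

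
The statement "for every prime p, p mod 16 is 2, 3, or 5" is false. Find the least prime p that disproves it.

p = 7

A counterexample is any prime p such that the claim fails; we check each in order.
For p = 2, 3, 5 the conclusion holds.
p = 7: 7 mod 16 = 7 — not in {2, 3, 5}.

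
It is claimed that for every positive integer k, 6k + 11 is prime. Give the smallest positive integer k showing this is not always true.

k = 4

Check each positive integer k in order until 6k + 11 is not prime.
For k = 1, 2, 3 the conclusion holds.
k = 4: 6k + 11 = 35 = 5 × 7, composite.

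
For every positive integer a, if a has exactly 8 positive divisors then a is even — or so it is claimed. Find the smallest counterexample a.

a = 105

Check each positive integer a in order until a has exactly 8 positive divisors but a is odd.
The first 12 eligible values, up to a = 104, all satisfy the conclusion.
a = 105: divisors of 105: 1, 3, 5, 7, 15, 21, 35, 105; 105 is odd.
Hence a = 105 is a counterexample.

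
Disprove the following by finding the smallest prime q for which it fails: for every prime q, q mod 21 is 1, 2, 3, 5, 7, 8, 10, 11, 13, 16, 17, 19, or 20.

We need the least prime q for which the claim fails.
For q = 2, 3, 5, 7, …, 53, 59, 61 the conclusion holds.
q = 67: 67 mod 21 = 4 — not in {1, 2, 3, 5, 7, 8, 10, 11, 13, 16, 17, 19, 20}.

q = 67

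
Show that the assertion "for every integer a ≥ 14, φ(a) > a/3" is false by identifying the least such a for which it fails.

a = 18

We need the least integer a ≥ 14 for which the claim fails.
a = 14: φ(14) = 6 and 14/3 = 14/3, so φ(14) > 14/3.
a = 15: φ(15) = 8 and 15/3 = 5, so φ(15) > 15/3.
a = 16: φ(16) = 8 and 16/3 = 16/3, so φ(16) > 16/3.
a = 17: φ(17) = 16 and 17/3 = 17/3, so φ(17) > 17/3.
a = 18: φ(18) = 6 and 18/3 = 6, so φ(18) ≤ 18/3.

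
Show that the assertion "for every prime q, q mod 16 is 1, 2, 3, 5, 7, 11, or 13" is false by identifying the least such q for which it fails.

q = 31

The first 10 eligible values, up to q = 29, all satisfy the conclusion.
q = 31: 31 mod 16 = 15 — not in {1, 2, 3, 5, 7, 11, 13}.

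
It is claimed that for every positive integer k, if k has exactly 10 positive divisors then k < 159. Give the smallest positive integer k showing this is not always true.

k = 162

k = 48: τ(48) = 10; 48 < 159.
k = 80: τ(80) = 10; 80 < 159.
k = 112: τ(112) = 10; 112 < 159.
k = 162: τ(162) = 10; 162 ≥ 159.
Hence k = 162 is a counterexample.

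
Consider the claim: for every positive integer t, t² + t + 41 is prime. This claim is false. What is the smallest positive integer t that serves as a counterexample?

t = 40

The first 39 eligible values, up to t = 39, all satisfy the conclusion.
t = 40: t² + t + 41 = 1681 = 41 × 41, composite.
Thus t = 40 disproves the claim, and no smaller t works.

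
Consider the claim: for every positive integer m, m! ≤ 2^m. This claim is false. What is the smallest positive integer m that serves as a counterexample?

m = 1: m! = 1 and 2^m = 2, so 1 ≤ 2.
m = 2: m! = 2 and 2^m = 4, so 2 ≤ 4.
m = 3: m! = 6 and 2^m = 8, so 6 ≤ 8.
m = 4: m! = 24 and 2^m = 16, so 24 > 16.
Hence m = 4 is a counterexample.

m = 4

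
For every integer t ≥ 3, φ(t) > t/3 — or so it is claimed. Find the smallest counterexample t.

t = 6

We need the least integer t ≥ 3 for which the claim fails.
For t = 3, 4, 5 the conclusion holds.
t = 6: φ(6) = 2 and 6/3 = 2, so φ(6) ≤ 6/3.
Thus t = 6 disproves the claim, and no smaller t works.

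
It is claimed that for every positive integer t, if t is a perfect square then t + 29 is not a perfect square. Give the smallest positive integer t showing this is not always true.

For t = 1, 4, 9, 16, …, 121, 144, 169 the conclusion holds.
t = 196: 196 = 14² and 196 + 29 = 225 = 15².
So t = 196 is the smallest counterexample.

t = 196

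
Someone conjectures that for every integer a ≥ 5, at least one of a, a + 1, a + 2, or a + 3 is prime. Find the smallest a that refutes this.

a = 24

For a = 5, 6, 7, 8, …, 21, 22, 23 the conclusion holds.
a = 24: 24 = 2 × 12; 25 = 5 × 5; 26 = 2 × 13; 27 = 3 × 9 — all composite.
So a = 24 is the smallest counterexample.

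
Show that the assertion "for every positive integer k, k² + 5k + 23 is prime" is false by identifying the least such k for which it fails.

k = 14

We need the least positive integer k for which k² + 5k + 23 is not prime.
For k = 1, 2, 3, 4, …, 11, 12, 13 the conclusion holds.
k = 14: k² + 5k + 23 = 289 = 17 × 17, composite.
Thus k = 14 disproves the claim, and no smaller k works.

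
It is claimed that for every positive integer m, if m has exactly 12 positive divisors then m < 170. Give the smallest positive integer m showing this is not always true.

Check each positive integer m in order until m has exactly 12 positive divisors but the claim fails.
The first 12 eligible values, up to m = 160, all satisfy the conclusion.
m = 198: τ(198) = 12; 198 ≥ 170.

m = 198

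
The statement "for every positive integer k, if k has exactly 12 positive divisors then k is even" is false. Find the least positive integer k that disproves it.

A counterexample is any positive integer k such that k has exactly 12 positive divisors but k is odd; we check each in order.
For k = 60, 72, 84, 90, …, 294, 306, 308 the conclusion holds.
k = 315: divisors of 315: 12 divisors; 315 is odd.

k = 315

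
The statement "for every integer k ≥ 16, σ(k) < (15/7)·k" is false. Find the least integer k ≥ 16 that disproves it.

k = 18

For k = 16, 17 the conclusion holds.
k = 18: σ(18) = 39; 39 ≥ 270/7.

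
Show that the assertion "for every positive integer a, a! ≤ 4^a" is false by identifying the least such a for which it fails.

The first 8 eligible values, up to a = 8, all satisfy the conclusion.
a = 9: a! = 362880 and 4^a = 262144, so 362880 > 262144.
Hence a = 9 is a counterexample.

a = 9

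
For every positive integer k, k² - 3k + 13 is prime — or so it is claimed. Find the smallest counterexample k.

Check each positive integer k in order until k² - 3k + 13 is not prime.
The first 11 eligible values, up to k = 11, all satisfy the conclusion.
k = 12: k² - 3k + 13 = 121 = 11 × 11, composite.
Thus k = 12 disproves the claim, and no smaller k works.

k = 12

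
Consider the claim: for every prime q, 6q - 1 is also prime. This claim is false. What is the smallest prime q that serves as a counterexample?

We need the least prime q for which 6q - 1 is not prime.
For q = 2, 3, 5, 7 the conclusion holds.
q = 11: 6q - 1 = 65 = 5 × 13, not prime.
Hence q = 11 is a counterexample.

q = 11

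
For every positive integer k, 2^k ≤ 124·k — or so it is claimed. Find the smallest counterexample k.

A counterexample is any positive integer k such that 2^k > 124·k; we check each in order.
For k = 1, 2, 3, 4, 5, 6, 7, 8, 9, 10 the conclusion holds.
k = 11: 2^k = 2048 and 124·k = 1364, so 2048 > 1364.
So k = 11 is the smallest counterexample.

k = 11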